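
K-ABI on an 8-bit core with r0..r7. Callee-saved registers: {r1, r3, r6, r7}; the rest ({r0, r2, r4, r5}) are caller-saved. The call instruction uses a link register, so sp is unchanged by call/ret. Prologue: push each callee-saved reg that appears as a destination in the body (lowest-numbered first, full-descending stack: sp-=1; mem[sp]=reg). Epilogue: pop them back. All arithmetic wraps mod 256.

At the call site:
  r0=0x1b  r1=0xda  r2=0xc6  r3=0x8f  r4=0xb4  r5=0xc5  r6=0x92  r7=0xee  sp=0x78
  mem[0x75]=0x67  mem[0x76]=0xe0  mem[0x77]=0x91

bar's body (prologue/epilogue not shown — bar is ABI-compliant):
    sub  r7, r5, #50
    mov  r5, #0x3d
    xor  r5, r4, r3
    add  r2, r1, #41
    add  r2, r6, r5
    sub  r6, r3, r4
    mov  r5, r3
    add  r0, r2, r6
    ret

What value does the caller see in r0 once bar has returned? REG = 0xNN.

REG = 0xa8

prologue: push r6 -> mem[0x77]=0x92, sp=0x77
prologue: push r7 -> mem[0x76]=0xee, sp=0x76
body[0] sub  r7, r5, #50 -> r7=0x93
body[1] mov  r5, #0x3d -> r5=0x3d
body[2] xor  r5, r4, r3 -> r5=0x3b
body[3] add  r2, r1, #41 -> r2=0x03
body[4] add  r2, r6, r5 -> r2=0xcd
body[5] sub  r6, r3, r4 -> r6=0xdb
body[6] mov  r5, r3 -> r5=0x8f
body[7] add  r0, r2, r6 -> r0=0xa8
epilogue: pop r7=0xee, sp=0x77
epilogue: pop r6=0x92, sp=0x78
r0 is caller-saved -> body value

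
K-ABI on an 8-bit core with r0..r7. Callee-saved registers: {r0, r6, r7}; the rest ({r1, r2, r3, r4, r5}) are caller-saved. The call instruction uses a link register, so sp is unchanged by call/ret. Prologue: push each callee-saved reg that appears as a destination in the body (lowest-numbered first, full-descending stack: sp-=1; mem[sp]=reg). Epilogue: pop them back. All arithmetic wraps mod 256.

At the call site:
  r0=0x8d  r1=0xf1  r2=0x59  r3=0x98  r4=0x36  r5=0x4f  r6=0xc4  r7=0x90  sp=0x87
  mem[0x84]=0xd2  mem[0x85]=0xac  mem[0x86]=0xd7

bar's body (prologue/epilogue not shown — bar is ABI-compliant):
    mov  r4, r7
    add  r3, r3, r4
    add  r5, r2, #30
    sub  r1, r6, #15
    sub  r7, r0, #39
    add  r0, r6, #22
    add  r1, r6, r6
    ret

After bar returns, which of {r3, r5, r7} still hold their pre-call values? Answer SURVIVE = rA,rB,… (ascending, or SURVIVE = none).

prologue: push r0 -> mem[0x86]=0x8d, sp=0x86
prologue: push r7 -> mem[0x85]=0x90, sp=0x85
body[0] mov  r4, r7 -> r4=0x90
body[1] add  r3, r3, r4 -> r3=0x28
body[2] add  r5, r2, #30 -> r5=0x77
body[3] sub  r1, r6, #15 -> r1=0xb5
body[4] sub  r7, r0, #39 -> r7=0x66
body[5] add  r0, r6, #22 -> r0=0xda
body[6] add  r1, r6, r6 -> r1=0x88
epilogue: pop r7=0x90, sp=0x86
epilogue: pop r0=0x8d, sp=0x87
r3: caller-saved, written=True
r5: caller-saved, written=True
r7: callee-saved, written=True

SURVIVE = r7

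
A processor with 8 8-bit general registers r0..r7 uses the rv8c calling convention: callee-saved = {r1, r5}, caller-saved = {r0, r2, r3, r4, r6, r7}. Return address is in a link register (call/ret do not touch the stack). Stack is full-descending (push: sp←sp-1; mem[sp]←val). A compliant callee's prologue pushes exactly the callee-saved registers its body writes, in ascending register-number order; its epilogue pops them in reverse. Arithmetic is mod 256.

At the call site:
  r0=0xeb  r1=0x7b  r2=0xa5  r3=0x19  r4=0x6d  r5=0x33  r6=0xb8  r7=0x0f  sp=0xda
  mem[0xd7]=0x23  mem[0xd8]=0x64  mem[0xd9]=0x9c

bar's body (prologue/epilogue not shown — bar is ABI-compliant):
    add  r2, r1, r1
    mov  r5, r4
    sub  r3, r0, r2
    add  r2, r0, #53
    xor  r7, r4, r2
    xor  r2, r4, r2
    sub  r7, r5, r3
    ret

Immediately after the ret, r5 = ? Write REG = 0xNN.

REG = 0x33

prologue: push r5 → mem[0xd9]=0x33, sp=0xd9
body[0] add  r2, r1, r1 → r2=0xf6
body[1] mov  r5, r4 → r5=0x6d
body[2] sub  r3, r0, r2 → r3=0xf5
body[3] add  r2, r0, #53 → r2=0x20
body[4] xor  r7, r4, r2 → r7=0x4d
body[5] xor  r2, r4, r2 → r2=0x4d
body[6] sub  r7, r5, r3 → r7=0x78
epilogue: pop r5=0x33, sp=0xda
r5 is callee-saved → restored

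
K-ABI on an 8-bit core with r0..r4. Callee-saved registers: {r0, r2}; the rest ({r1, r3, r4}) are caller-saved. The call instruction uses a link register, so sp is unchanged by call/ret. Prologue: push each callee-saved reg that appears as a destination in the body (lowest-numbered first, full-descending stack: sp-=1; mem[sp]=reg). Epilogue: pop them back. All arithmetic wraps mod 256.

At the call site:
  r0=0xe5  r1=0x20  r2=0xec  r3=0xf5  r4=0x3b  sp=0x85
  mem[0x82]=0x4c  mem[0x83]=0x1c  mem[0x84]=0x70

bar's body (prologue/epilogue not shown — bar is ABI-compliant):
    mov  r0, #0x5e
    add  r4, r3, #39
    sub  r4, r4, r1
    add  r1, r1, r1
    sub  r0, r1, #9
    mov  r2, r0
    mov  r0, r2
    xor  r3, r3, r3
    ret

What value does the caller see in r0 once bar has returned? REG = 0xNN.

prologue: push r0 -> mem[0x84]=0xe5, sp=0x84
prologue: push r2 -> mem[0x83]=0xec, sp=0x83
body[0] mov  r0, #0x5e -> r0=0x5e
body[1] add  r4, r3, #39 -> r4=0x1c
body[2] sub  r4, r4, r1 -> r4=0xfc
body[3] add  r1, r1, r1 -> r1=0x40
body[4] sub  r0, r1, #9 -> r0=0x37
body[5] mov  r2, r0 -> r2=0x37
body[6] mov  r0, r2 -> r0=0x37
body[7] xor  r3, r3, r3 -> r3=0x00
epilogue: pop r2=0xec, sp=0x84
epilogue: pop r0=0xe5, sp=0x85
r0 is callee-saved -> restored

REG = 0xe5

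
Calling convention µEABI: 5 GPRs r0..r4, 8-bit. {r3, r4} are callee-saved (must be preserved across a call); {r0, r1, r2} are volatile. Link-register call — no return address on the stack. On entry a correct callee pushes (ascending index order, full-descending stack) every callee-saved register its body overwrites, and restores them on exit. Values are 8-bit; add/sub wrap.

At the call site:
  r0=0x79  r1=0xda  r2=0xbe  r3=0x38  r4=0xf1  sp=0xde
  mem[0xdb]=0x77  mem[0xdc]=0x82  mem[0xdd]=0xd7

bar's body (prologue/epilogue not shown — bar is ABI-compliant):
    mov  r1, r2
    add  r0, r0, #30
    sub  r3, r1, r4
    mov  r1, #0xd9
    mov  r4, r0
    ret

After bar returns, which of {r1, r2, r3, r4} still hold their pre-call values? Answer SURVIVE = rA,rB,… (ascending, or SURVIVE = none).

SURVIVE = r2,r3,r4

prologue: push r3 -> mem[0xdd]=0x38, sp=0xdd
prologue: push r4 -> mem[0xdc]=0xf1, sp=0xdc
body[0] mov  r1, r2 -> r1=0xbe
body[1] add  r0, r0, #30 -> r0=0x97
body[2] sub  r3, r1, r4 -> r3=0xcd
body[3] mov  r1, #0xd9 -> r1=0xd9
body[4] mov  r4, r0 -> r4=0x97
epilogue: pop r4=0xf1, sp=0xdd
epilogue: pop r3=0x38, sp=0xde
r1: caller-saved, written=True
r2: caller-saved, written=False
r3: callee-saved, written=True
r4: callee-saved, written=True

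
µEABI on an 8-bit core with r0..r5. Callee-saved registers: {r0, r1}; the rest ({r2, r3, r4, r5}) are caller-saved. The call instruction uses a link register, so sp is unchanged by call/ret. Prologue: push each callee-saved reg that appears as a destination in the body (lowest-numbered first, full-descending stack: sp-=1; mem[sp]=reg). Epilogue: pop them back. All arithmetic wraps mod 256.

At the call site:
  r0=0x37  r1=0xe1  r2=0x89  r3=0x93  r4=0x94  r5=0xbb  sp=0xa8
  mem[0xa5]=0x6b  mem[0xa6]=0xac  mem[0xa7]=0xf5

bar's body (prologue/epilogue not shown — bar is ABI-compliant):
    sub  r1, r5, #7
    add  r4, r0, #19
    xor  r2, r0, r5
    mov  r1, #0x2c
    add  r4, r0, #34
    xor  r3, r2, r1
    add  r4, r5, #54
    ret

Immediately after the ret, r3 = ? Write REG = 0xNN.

REG = 0xa0

prologue: push r1 -> mem[0xa7]=0xe1, sp=0xa7
body[0] sub  r1, r5, #7 -> r1=0xb4
body[1] add  r4, r0, #19 -> r4=0x4a
body[2] xor  r2, r0, r5 -> r2=0x8c
body[3] mov  r1, #0x2c -> r1=0x2c
body[4] add  r4, r0, #34 -> r4=0x59
body[5] xor  r3, r2, r1 -> r3=0xa0
body[6] add  r4, r5, #54 -> r4=0xf1
epilogue: pop r1=0xe1, sp=0xa8
r3 is caller-saved -> body value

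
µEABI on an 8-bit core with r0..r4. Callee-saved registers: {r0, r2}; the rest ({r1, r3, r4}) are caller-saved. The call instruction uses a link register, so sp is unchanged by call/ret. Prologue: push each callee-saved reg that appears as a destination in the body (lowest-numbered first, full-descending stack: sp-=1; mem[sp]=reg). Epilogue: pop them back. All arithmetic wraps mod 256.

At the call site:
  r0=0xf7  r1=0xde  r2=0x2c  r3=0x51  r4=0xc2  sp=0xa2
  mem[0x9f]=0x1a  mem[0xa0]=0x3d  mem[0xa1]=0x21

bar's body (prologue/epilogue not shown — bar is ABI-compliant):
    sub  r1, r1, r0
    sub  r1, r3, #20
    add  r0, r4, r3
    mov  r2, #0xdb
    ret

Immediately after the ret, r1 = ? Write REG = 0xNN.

REG = 0x3d

prologue: push r0 → mem[0xa1]=0xf7, sp=0xa1
prologue: push r2 → mem[0xa0]=0x2c, sp=0xa0
body[0] sub  r1, r1, r0 → r1=0xe7
body[1] sub  r1, r3, #20 → r1=0x3d
body[2] add  r0, r4, r3 → r0=0x13
body[3] mov  r2, #0xdb → r2=0xdb
epilogue: pop r2=0x2c, sp=0xa1
epilogue: pop r0=0xf7, sp=0xa2
r1 is caller-saved → body value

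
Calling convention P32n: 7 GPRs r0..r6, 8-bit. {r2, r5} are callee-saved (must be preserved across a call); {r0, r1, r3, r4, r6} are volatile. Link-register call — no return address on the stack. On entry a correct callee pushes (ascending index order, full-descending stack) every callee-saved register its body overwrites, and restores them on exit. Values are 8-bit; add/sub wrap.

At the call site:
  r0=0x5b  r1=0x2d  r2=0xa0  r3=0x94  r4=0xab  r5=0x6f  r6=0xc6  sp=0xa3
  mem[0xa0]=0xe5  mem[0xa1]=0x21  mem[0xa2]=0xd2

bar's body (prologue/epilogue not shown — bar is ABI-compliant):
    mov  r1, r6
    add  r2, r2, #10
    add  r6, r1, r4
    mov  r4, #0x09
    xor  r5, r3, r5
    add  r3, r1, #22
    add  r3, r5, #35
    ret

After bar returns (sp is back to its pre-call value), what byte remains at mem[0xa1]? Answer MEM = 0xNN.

prologue: push r2 → mem[0xa2]=0xa0, sp=0xa2
prologue: push r5 → mem[0xa1]=0x6f, sp=0xa1
body[0] mov  r1, r6 → r1=0xc6
body[1] add  r2, r2, #10 → r2=0xaa
body[2] add  r6, r1, r4 → r6=0x71
body[3] mov  r4, #0x09 → r4=0x09
body[4] xor  r5, r3, r5 → r5=0xfb
body[5] add  r3, r1, #22 → r3=0xdc
body[6] add  r3, r5, #35 → r3=0x1e
epilogue: pop r5=0x6f, sp=0xa2
epilogue: pop r2=0xa0, sp=0xa3
prologue pushed ['r2', 'r5'] at ['0xa2', '0xa1']

MEM = 0x6f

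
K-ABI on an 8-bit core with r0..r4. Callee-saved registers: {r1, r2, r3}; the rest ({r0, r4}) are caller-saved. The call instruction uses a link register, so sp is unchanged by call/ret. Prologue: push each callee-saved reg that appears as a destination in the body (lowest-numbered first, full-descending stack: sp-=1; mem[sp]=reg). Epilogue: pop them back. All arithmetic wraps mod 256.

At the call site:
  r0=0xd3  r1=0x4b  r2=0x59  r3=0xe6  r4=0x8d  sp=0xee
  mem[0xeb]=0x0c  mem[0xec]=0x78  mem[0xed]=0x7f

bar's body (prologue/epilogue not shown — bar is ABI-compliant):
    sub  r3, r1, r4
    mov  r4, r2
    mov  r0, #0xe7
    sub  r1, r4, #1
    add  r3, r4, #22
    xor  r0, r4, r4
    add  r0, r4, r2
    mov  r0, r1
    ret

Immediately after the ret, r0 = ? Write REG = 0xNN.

REG = 0x58

prologue: push r1 -> mem[0xed]=0x4b, sp=0xed
prologue: push r3 -> mem[0xec]=0xe6, sp=0xec
body[0] sub  r3, r1, r4 -> r3=0xbe
body[1] mov  r4, r2 -> r4=0x59
body[2] mov  r0, #0xe7 -> r0=0xe7
body[3] sub  r1, r4, #1 -> r1=0x58
body[4] add  r3, r4, #22 -> r3=0x6f
body[5] xor  r0, r4, r4 -> r0=0x00
body[6] add  r0, r4, r2 -> r0=0xb2
body[7] mov  r0, r1 -> r0=0x58
epilogue: pop r3=0xe6, sp=0xed
epilogue: pop r1=0x4b, sp=0xee
r0 is caller-saved -> body value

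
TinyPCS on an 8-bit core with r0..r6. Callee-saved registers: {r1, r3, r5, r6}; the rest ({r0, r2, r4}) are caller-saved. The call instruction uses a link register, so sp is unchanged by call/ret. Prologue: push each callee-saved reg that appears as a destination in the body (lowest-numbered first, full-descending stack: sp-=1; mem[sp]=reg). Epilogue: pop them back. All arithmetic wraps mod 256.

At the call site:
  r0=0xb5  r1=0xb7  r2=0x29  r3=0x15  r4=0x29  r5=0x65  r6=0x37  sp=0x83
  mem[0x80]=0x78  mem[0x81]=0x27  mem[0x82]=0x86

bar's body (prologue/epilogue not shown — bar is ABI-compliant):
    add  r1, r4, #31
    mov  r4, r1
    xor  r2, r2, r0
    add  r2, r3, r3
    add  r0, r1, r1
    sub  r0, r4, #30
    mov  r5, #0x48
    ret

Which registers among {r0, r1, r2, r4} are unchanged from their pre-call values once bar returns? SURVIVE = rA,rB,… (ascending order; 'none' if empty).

prologue: push r1 -> mem[0x82]=0xb7, sp=0x82
prologue: push r5 -> mem[0x81]=0x65, sp=0x81
body[0] add  r1, r4, #31 -> r1=0x48
body[1] mov  r4, r1 -> r4=0x48
body[2] xor  r2, r2, r0 -> r2=0x9c
body[3] add  r2, r3, r3 -> r2=0x2a
body[4] add  r0, r1, r1 -> r0=0x90
body[5] sub  r0, r4, #30 -> r0=0x2a
body[6] mov  r5, #0x48 -> r5=0x48
epilogue: pop r5=0x65, sp=0x82
epilogue: pop r1=0xb7, sp=0x83
r0: caller-saved, written=True
r1: callee-saved, written=True
r2: caller-saved, written=True
r4: caller-saved, written=True

SURVIVE = r1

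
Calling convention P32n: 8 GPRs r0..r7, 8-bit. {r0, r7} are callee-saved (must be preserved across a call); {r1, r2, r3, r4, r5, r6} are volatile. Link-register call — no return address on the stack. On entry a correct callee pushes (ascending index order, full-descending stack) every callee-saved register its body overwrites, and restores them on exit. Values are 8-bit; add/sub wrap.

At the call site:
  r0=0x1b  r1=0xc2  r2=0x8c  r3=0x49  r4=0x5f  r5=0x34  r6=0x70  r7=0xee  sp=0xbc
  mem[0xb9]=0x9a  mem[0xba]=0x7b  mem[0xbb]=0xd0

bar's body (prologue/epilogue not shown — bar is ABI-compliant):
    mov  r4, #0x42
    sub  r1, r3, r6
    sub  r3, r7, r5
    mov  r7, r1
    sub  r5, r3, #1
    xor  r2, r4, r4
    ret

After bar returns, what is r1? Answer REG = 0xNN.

prologue: push r7 -> mem[0xbb]=0xee, sp=0xbb
body[0] mov  r4, #0x42 -> r4=0x42
body[1] sub  r1, r3, r6 -> r1=0xd9
body[2] sub  r3, r7, r5 -> r3=0xba
body[3] mov  r7, r1 -> r7=0xd9
body[4] sub  r5, r3, #1 -> r5=0xb9
body[5] xor  r2, r4, r4 -> r2=0x00
epilogue: pop r7=0xee, sp=0xbc
r1 is caller-saved -> body value

REG = 0xd9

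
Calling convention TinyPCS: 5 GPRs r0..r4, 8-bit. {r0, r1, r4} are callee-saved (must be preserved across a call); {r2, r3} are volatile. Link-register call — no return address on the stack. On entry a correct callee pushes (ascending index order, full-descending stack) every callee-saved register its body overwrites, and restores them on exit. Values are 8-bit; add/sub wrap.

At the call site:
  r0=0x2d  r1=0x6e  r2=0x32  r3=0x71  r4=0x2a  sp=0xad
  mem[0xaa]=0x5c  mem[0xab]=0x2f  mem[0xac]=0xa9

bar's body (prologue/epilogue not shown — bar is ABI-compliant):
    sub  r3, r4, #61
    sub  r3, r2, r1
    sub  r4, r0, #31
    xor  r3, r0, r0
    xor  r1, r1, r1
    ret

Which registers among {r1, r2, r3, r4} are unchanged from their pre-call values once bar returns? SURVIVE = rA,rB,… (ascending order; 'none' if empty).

prologue: push r1 → mem[0xac]=0x6e, sp=0xac
prologue: push r4 → mem[0xab]=0x2a, sp=0xab
body[0] sub  r3, r4, #61 → r3=0xed
body[1] sub  r3, r2, r1 → r3=0xc4
body[2] sub  r4, r0, #31 → r4=0x0e
body[3] xor  r3, r0, r0 → r3=0x00
body[4] xor  r1, r1, r1 → r1=0x00
epilogue: pop r4=0x2a, sp=0xac
epilogue: pop r1=0x6e, sp=0xad
r1: callee-saved, written=True
r2: caller-saved, written=False
r3: caller-saved, written=True
r4: callee-saved, written=True

SURVIVE = r1,r2,r4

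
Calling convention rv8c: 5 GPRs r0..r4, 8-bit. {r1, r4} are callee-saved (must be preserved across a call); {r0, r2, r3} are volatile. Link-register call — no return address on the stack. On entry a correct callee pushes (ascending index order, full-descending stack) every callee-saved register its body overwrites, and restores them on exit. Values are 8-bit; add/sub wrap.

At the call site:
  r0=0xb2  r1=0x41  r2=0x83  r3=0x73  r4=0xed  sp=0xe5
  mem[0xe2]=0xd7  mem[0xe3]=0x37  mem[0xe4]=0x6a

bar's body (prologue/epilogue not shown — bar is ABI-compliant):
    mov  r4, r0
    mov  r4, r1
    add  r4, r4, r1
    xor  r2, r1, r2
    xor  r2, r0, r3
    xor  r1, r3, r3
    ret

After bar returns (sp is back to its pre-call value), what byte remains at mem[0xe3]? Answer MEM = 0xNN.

prologue: push r1 → mem[0xe4]=0x41, sp=0xe4
prologue: push r4 → mem[0xe3]=0xed, sp=0xe3
body[0] mov  r4, r0 → r4=0xb2
body[1] mov  r4, r1 → r4=0x41
body[2] add  r4, r4, r1 → r4=0x82
body[3] xor  r2, r1, r2 → r2=0xc2
body[4] xor  r2, r0, r3 → r2=0xc1
body[5] xor  r1, r3, r3 → r1=0x00
epilogue: pop r4=0xed, sp=0xe4
epilogue: pop r1=0x41, sp=0xe5
prologue pushed ['r1', 'r4'] at ['0xe4', '0xe3']

MEM = 0xed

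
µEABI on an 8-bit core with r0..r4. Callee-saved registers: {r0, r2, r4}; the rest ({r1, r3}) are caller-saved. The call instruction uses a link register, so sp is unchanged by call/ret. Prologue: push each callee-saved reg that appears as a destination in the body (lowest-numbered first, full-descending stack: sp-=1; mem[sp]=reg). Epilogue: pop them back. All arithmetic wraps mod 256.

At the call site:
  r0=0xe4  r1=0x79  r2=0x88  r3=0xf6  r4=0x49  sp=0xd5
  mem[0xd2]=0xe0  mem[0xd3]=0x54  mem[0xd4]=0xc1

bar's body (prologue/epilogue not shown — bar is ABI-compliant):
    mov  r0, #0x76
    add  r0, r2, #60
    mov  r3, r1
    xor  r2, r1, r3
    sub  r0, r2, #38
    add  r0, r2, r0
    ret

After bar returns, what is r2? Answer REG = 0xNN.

REG = 0x88

prologue: push r0 → mem[0xd4]=0xe4, sp=0xd4
prologue: push r2 → mem[0xd3]=0x88, sp=0xd3
body[0] mov  r0, #0x76 → r0=0x76
body[1] add  r0, r2, #60 → r0=0xc4
body[2] mov  r3, r1 → r3=0x79
body[3] xor  r2, r1, r3 → r2=0x00
body[4] sub  r0, r2, #38 → r0=0xda
body[5] add  r0, r2, r0 → r0=0xda
epilogue: pop r2=0x88, sp=0xd4
epilogue: pop r0=0xe4, sp=0xd5
r2 is callee-saved → restored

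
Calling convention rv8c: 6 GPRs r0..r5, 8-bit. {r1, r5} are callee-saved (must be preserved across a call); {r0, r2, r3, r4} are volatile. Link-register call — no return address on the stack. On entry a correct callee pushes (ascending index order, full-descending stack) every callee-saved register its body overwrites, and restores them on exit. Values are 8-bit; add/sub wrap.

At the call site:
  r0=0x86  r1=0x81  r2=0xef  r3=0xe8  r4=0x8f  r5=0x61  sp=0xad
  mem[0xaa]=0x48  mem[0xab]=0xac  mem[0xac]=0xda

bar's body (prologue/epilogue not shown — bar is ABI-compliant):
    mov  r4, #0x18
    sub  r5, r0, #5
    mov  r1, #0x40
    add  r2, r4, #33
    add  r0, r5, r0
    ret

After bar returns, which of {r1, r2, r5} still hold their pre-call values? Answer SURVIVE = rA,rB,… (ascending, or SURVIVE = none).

prologue: push r1 -> mem[0xac]=0x81, sp=0xac
prologue: push r5 -> mem[0xab]=0x61, sp=0xab
body[0] mov  r4, #0x18 -> r4=0x18
body[1] sub  r5, r0, #5 -> r5=0x81
body[2] mov  r1, #0x40 -> r1=0x40
body[3] add  r2, r4, #33 -> r2=0x39
body[4] add  r0, r5, r0 -> r0=0x07
epilogue: pop r5=0x61, sp=0xac
epilogue: pop r1=0x81, sp=0xad
r1: callee-saved, written=True
r2: caller-saved, written=True
r5: callee-saved, written=True

SURVIVE = r1,r5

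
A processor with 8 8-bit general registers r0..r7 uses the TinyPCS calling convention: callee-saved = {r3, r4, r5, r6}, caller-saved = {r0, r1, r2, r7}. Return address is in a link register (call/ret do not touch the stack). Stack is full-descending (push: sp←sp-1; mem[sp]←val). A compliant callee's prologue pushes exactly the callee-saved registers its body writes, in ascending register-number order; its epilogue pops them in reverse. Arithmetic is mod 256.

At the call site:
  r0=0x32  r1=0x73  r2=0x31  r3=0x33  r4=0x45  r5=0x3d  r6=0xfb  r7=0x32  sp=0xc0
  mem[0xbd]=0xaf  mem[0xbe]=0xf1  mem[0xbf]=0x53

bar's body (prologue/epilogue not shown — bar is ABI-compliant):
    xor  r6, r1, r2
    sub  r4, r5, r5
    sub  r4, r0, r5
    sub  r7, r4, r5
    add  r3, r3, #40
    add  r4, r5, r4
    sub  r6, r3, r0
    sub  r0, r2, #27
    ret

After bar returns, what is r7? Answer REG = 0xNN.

REG = 0xb8

prologue: push r3 -> mem[0xbf]=0x33, sp=0xbf
prologue: push r4 -> mem[0xbe]=0x45, sp=0xbe
prologue: push r6 -> mem[0xbd]=0xfb, sp=0xbd
body[0] xor  r6, r1, r2 -> r6=0x42
body[1] sub  r4, r5, r5 -> r4=0x00
body[2] sub  r4, r0, r5 -> r4=0xf5
body[3] sub  r7, r4, r5 -> r7=0xb8
body[4] add  r3, r3, #40 -> r3=0x5b
body[5] add  r4, r5, r4 -> r4=0x32
body[6] sub  r6, r3, r0 -> r6=0x29
body[7] sub  r0, r2, #27 -> r0=0x16
epilogue: pop r6=0xfb, sp=0xbe
epilogue: pop r4=0x45, sp=0xbf
epilogue: pop r3=0x33, sp=0xc0
r7 is caller-saved -> body value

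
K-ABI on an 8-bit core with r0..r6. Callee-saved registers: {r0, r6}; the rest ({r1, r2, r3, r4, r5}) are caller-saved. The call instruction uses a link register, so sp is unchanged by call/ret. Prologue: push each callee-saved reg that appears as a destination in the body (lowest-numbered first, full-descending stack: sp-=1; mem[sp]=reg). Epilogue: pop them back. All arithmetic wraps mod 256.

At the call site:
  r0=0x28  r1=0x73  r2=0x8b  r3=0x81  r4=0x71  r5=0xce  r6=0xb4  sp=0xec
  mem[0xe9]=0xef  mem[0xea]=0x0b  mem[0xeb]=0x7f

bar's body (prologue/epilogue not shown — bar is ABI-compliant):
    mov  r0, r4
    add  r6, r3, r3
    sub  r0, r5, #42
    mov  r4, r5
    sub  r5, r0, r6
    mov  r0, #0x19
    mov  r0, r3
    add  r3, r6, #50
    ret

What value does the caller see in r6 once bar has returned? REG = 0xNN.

REG = 0xb4

prologue: push r0 → mem[0xeb]=0x28, sp=0xeb
prologue: push r6 → mem[0xea]=0xb4, sp=0xea
body[0] mov  r0, r4 → r0=0x71
body[1] add  r6, r3, r3 → r6=0x02
body[2] sub  r0, r5, #42 → r0=0xa4
body[3] mov  r4, r5 → r4=0xce
body[4] sub  r5, r0, r6 → r5=0xa2
body[5] mov  r0, #0x19 → r0=0x19
body[6] mov  r0, r3 → r0=0x81
body[7] add  r3, r6, #50 → r3=0x34
epilogue: pop r6=0xb4, sp=0xeb
epilogue: pop r0=0x28, sp=0xec
r6 is callee-saved → restored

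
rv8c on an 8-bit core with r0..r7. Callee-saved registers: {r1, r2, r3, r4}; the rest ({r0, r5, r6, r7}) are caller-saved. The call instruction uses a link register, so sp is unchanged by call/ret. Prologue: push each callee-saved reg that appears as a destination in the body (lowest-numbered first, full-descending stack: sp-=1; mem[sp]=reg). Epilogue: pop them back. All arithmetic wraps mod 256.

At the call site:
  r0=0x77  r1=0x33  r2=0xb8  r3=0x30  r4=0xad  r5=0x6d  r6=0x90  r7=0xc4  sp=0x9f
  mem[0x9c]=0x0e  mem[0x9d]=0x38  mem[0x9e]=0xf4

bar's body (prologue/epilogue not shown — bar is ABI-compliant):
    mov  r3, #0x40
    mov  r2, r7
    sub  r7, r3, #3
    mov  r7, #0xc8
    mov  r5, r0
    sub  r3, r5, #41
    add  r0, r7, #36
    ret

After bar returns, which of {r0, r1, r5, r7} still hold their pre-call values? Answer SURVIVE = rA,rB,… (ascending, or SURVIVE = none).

SURVIVE = r1

prologue: push r2 → mem[0x9e]=0xb8, sp=0x9e
prologue: push r3 → mem[0x9d]=0x30, sp=0x9d
body[0] mov  r3, #0x40 → r3=0x40
body[1] mov  r2, r7 → r2=0xc4
body[2] sub  r7, r3, #3 → r7=0x3d
body[3] mov  r7, #0xc8 → r7=0xc8
body[4] mov  r5, r0 → r5=0x77
body[5] sub  r3, r5, #41 → r3=0x4e
body[6] add  r0, r7, #36 → r0=0xec
epilogue: pop r3=0x30, sp=0x9e
epilogue: pop r2=0xb8, sp=0x9f
r0: caller-saved, written=True
r1: callee-saved, written=False
r5: caller-saved, written=True
r7: caller-saved, written=True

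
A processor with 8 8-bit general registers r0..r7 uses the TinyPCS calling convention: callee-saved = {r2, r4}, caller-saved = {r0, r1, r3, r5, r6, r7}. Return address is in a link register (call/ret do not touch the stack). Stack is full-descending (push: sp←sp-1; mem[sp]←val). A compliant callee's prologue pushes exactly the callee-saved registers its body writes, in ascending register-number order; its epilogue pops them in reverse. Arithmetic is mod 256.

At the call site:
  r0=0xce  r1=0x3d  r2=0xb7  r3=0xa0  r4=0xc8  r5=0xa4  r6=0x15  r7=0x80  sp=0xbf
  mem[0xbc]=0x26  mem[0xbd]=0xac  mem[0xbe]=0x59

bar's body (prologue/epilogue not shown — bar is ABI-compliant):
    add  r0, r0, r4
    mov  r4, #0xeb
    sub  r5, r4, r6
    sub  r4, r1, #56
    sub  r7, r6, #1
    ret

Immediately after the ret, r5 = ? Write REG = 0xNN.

REG = 0xd6

prologue: push r4 -> mem[0xbe]=0xc8, sp=0xbe
body[0] add  r0, r0, r4 -> r0=0x96
body[1] mov  r4, #0xeb -> r4=0xeb
body[2] sub  r5, r4, r6 -> r5=0xd6
body[3] sub  r4, r1, #56 -> r4=0x05
body[4] sub  r7, r6, #1 -> r7=0x14
epilogue: pop r4=0xc8, sp=0xbf
r5 is caller-saved -> body value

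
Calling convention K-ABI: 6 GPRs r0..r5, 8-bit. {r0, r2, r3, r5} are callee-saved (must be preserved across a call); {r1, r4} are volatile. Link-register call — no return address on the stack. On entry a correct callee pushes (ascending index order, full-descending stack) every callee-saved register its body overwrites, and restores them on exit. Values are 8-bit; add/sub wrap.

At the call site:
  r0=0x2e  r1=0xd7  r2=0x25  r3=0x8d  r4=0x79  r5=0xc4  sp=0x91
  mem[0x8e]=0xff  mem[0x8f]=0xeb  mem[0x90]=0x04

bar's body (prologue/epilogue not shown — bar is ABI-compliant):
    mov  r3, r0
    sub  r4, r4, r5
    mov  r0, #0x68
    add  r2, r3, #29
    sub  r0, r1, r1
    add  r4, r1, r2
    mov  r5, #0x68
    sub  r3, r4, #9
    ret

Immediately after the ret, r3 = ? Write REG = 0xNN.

REG = 0x8d

prologue: push r0 -> mem[0x90]=0x2e, sp=0x90
prologue: push r2 -> mem[0x8f]=0x25, sp=0x8f
prologue: push r3 -> mem[0x8e]=0x8d, sp=0x8e
prologue: push r5 -> mem[0x8d]=0xc4, sp=0x8d
body[0] mov  r3, r0 -> r3=0x2e
body[1] sub  r4, r4, r5 -> r4=0xb5
body[2] mov  r0, #0x68 -> r0=0x68
body[3] add  r2, r3, #29 -> r2=0x4b
body[4] sub  r0, r1, r1 -> r0=0x00
body[5] add  r4, r1, r2 -> r4=0x22
body[6] mov  r5, #0x68 -> r5=0x68
body[7] sub  r3, r4, #9 -> r3=0x19
epilogue: pop r5=0xc4, sp=0x8e
epilogue: pop r3=0x8d, sp=0x8f
epilogue: pop r2=0x25, sp=0x90
epilogue: pop r0=0x2e, sp=0x91
r3 is callee-saved -> restored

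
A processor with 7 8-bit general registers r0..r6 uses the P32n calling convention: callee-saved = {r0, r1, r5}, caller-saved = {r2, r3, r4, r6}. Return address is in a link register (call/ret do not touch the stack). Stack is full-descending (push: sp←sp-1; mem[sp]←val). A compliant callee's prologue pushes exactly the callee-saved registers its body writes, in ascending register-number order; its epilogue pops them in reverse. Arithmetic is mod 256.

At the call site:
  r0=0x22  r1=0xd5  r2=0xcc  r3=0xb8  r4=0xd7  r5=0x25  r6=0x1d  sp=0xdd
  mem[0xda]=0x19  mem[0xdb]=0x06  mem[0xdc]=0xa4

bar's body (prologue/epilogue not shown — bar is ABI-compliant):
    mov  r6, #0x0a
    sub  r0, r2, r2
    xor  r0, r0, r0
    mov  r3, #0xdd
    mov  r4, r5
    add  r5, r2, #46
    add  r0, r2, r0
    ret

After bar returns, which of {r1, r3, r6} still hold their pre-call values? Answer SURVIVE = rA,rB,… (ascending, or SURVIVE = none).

prologue: push r0 -> mem[0xdc]=0x22, sp=0xdc
prologue: push r5 -> mem[0xdb]=0x25, sp=0xdb
body[0] mov  r6, #0x0a -> r6=0x0a
body[1] sub  r0, r2, r2 -> r0=0x00
body[2] xor  r0, r0, r0 -> r0=0x00
body[3] mov  r3, #0xdd -> r3=0xdd
body[4] mov  r4, r5 -> r4=0x25
body[5] add  r5, r2, #46 -> r5=0xfa
body[6] add  r0, r2, r0 -> r0=0xcc
epilogue: pop r5=0x25, sp=0xdc
epilogue: pop r0=0x22, sp=0xdd
r1: callee-saved, written=False
r3: caller-saved, written=True
r6: caller-saved, written=True

SURVIVE = r1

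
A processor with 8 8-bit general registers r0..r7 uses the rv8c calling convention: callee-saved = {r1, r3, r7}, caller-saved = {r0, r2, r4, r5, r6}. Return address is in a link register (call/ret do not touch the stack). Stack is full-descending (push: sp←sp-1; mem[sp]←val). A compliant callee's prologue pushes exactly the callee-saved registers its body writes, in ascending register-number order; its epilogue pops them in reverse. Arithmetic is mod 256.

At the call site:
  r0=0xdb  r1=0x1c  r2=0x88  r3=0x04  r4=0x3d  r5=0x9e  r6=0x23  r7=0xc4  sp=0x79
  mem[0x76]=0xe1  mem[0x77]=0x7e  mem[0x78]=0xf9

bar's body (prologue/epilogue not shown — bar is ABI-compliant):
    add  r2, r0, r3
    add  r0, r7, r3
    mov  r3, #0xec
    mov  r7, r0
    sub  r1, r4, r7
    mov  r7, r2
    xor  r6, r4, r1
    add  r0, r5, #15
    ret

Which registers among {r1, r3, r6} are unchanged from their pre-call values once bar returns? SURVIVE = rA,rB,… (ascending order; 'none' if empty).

prologue: push r1 -> mem[0x78]=0x1c, sp=0x78
prologue: push r3 -> mem[0x77]=0x04, sp=0x77
prologue: push r7 -> mem[0x76]=0xc4, sp=0x76
body[0] add  r2, r0, r3 -> r2=0xdf
body[1] add  r0, r7, r3 -> r0=0xc8
body[2] mov  r3, #0xec -> r3=0xec
body[3] mov  r7, r0 -> r7=0xc8
body[4] sub  r1, r4, r7 -> r1=0x75
body[5] mov  r7, r2 -> r7=0xdf
body[6] xor  r6, r4, r1 -> r6=0x48
body[7] add  r0, r5, #15 -> r0=0xad
epilogue: pop r7=0xc4, sp=0x77
epilogue: pop r3=0x04, sp=0x78
epilogue: pop r1=0x1c, sp=0x79
r1: callee-saved, written=True
r3: callee-saved, written=True
r6: caller-saved, written=True

SURVIVE = r1,r3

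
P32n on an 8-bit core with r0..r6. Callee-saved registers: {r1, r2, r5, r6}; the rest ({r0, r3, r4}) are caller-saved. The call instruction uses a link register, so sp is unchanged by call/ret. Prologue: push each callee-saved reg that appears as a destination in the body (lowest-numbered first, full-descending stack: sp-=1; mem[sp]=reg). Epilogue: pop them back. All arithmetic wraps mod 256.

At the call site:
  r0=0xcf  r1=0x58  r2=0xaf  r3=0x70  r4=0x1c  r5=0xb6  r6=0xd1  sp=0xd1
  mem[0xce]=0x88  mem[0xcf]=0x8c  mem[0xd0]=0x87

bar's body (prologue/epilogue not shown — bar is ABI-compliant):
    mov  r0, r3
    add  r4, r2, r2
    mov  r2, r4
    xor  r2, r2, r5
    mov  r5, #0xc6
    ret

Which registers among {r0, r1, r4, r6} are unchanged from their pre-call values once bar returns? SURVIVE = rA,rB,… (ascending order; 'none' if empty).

SURVIVE = r1,r6

prologue: push r2 → mem[0xd0]=0xaf, sp=0xd0
prologue: push r5 → mem[0xcf]=0xb6, sp=0xcf
body[0] mov  r0, r3 → r0=0x70
body[1] add  r4, r2, r2 → r4=0x5e
body[2] mov  r2, r4 → r2=0x5e
body[3] xor  r2, r2, r5 → r2=0xe8
body[4] mov  r5, #0xc6 → r5=0xc6
epilogue: pop r5=0xb6, sp=0xd0
epilogue: pop r2=0xaf, sp=0xd1
r0: caller-saved, written=True
r1: callee-saved, written=False
r4: caller-saved, written=True
r6: callee-saved, written=False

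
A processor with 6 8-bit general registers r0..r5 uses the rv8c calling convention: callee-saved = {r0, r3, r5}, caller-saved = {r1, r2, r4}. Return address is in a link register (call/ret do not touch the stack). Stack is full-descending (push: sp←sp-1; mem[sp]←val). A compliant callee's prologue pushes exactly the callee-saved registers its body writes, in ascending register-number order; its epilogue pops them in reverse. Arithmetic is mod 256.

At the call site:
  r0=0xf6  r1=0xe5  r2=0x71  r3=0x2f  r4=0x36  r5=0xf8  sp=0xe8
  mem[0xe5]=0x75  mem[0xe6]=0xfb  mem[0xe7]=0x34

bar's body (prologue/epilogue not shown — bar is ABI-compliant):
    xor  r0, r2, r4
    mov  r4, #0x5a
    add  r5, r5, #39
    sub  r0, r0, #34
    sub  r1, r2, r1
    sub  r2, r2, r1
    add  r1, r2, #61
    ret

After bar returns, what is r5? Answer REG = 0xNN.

prologue: push r0 → mem[0xe7]=0xf6, sp=0xe7
prologue: push r5 → mem[0xe6]=0xf8, sp=0xe6
body[0] xor  r0, r2, r4 → r0=0x47
body[1] mov  r4, #0x5a → r4=0x5a
body[2] add  r5, r5, #39 → r5=0x1f
body[3] sub  r0, r0, #34 → r0=0x25
body[4] sub  r1, r2, r1 → r1=0x8c
body[5] sub  r2, r2, r1 → r2=0xe5
body[6] add  r1, r2, #61 → r1=0x22
epilogue: pop r5=0xf8, sp=0xe7
epilogue: pop r0=0xf6, sp=0xe8
r5 is callee-saved → restored

REG = 0xf8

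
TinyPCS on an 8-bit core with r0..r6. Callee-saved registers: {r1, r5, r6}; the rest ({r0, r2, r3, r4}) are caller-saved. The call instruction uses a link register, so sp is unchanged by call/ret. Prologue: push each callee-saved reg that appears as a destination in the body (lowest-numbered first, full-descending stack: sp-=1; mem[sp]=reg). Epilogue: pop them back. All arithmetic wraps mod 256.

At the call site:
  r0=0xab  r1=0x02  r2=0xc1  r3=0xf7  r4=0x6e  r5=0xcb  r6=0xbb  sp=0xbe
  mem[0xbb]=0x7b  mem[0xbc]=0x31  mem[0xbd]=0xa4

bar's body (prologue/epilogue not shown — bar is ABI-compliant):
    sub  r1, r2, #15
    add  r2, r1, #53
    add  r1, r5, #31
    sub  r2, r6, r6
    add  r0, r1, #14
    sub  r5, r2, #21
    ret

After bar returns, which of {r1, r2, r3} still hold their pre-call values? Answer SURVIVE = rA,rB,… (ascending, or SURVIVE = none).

SURVIVE = r1,r3

prologue: push r1 -> mem[0xbd]=0x02, sp=0xbd
prologue: push r5 -> mem[0xbc]=0xcb, sp=0xbc
body[0] sub  r1, r2, #15 -> r1=0xb2
body[1] add  r2, r1, #53 -> r2=0xe7
body[2] add  r1, r5, #31 -> r1=0xea
body[3] sub  r2, r6, r6 -> r2=0x00
body[4] add  r0, r1, #14 -> r0=0xf8
body[5] sub  r5, r2, #21 -> r5=0xeb
epilogue: pop r5=0xcb, sp=0xbd
epilogue: pop r1=0x02, sp=0xbe
r1: callee-saved, written=True
r2: caller-saved, written=True
r3: caller-saved, written=False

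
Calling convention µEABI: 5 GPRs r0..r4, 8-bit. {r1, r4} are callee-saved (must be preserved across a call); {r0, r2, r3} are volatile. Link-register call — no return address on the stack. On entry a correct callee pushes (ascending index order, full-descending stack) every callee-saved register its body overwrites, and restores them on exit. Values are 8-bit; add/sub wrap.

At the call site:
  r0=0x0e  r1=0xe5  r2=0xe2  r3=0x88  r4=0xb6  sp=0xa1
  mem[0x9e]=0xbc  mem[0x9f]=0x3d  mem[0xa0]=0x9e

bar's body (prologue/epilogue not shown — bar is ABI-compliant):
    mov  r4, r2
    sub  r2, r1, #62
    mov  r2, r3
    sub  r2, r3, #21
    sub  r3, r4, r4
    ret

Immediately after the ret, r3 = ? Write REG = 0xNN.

REG = 0x00

prologue: push r4 → mem[0xa0]=0xb6, sp=0xa0
body[0] mov  r4, r2 → r4=0xe2
body[1] sub  r2, r1, #62 → r2=0xa7
body[2] mov  r2, r3 → r2=0x88
body[3] sub  r2, r3, #21 → r2=0x73
body[4] sub  r3, r4, r4 → r3=0x00
epilogue: pop r4=0xb6, sp=0xa1
r3 is caller-saved → body value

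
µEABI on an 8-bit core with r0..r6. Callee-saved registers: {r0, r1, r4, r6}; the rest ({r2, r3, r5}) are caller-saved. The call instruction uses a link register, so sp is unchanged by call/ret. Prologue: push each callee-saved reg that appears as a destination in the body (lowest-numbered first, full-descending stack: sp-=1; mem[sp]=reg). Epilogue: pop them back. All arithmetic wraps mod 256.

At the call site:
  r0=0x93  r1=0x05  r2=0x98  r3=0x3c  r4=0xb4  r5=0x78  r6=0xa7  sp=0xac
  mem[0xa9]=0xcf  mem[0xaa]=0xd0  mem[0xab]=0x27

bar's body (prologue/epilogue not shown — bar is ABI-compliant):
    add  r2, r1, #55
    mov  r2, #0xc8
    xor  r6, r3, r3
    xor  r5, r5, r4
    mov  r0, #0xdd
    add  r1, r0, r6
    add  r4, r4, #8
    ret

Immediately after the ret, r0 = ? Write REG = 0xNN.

prologue: push r0 -> mem[0xab]=0x93, sp=0xab
prologue: push r1 -> mem[0xaa]=0x05, sp=0xaa
prologue: push r4 -> mem[0xa9]=0xb4, sp=0xa9
prologue: push r6 -> mem[0xa8]=0xa7, sp=0xa8
body[0] add  r2, r1, #55 -> r2=0x3c
body[1] mov  r2, #0xc8 -> r2=0xc8
body[2] xor  r6, r3, r3 -> r6=0x00
body[3] xor  r5, r5, r4 -> r5=0xcc
body[4] mov  r0, #0xdd -> r0=0xdd
body[5] add  r1, r0, r6 -> r1=0xdd
body[6] add  r4, r4, #8 -> r4=0xbc
epilogue: pop r6=0xa7, sp=0xa9
epilogue: pop r4=0xb4, sp=0xaa
epilogue: pop r1=0x05, sp=0xab
epilogue: pop r0=0x93, sp=0xac
r0 is callee-saved -> restored

REG = 0x93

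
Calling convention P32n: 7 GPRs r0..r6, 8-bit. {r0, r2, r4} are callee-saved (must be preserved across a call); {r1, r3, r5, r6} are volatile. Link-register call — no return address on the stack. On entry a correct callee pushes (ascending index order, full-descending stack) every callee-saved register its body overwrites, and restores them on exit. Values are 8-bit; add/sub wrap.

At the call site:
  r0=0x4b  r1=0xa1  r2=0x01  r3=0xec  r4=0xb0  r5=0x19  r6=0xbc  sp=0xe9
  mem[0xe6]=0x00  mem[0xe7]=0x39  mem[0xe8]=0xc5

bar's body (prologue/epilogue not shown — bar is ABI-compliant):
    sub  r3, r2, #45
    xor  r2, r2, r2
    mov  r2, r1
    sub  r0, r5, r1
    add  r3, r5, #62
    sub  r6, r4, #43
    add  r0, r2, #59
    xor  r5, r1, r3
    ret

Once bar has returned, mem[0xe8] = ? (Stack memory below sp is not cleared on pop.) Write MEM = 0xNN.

MEM = 0x4b

prologue: push r0 → mem[0xe8]=0x4b, sp=0xe8
prologue: push r2 → mem[0xe7]=0x01, sp=0xe7
body[0] sub  r3, r2, #45 → r3=0xd4
body[1] xor  r2, r2, r2 → r2=0x00
body[2] mov  r2, r1 → r2=0xa1
body[3] sub  r0, r5, r1 → r0=0x78
body[4] add  r3, r5, #62 → r3=0x57
body[5] sub  r6, r4, #43 → r6=0x85
body[6] add  r0, r2, #59 → r0=0xdc
body[7] xor  r5, r1, r3 → r5=0xf6
epilogue: pop r2=0x01, sp=0xe8
epilogue: pop r0=0x4b, sp=0xe9
prologue pushed ['r0', 'r2'] at ['0xe8', '0xe7']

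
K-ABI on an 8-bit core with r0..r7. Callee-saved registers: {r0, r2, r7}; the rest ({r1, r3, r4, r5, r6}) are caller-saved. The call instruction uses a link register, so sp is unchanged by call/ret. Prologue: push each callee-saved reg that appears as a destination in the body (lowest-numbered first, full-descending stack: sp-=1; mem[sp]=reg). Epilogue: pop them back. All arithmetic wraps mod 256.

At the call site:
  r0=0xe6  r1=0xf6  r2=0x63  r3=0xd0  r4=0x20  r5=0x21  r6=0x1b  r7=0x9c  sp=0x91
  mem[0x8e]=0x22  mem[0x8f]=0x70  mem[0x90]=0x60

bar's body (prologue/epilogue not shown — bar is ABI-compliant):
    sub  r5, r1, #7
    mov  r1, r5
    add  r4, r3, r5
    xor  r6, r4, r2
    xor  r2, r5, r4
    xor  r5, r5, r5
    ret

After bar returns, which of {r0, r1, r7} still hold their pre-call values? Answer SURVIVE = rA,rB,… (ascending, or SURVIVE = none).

SURVIVE = r0,r7

prologue: push r2 -> mem[0x90]=0x63, sp=0x90
body[0] sub  r5, r1, #7 -> r5=0xef
body[1] mov  r1, r5 -> r1=0xef
body[2] add  r4, r3, r5 -> r4=0xbf
body[3] xor  r6, r4, r2 -> r6=0xdc
body[4] xor  r2, r5, r4 -> r2=0x50
body[5] xor  r5, r5, r5 -> r5=0x00
epilogue: pop r2=0x63, sp=0x91
r0: callee-saved, written=False
r1: caller-saved, written=True
r7: callee-saved, written=False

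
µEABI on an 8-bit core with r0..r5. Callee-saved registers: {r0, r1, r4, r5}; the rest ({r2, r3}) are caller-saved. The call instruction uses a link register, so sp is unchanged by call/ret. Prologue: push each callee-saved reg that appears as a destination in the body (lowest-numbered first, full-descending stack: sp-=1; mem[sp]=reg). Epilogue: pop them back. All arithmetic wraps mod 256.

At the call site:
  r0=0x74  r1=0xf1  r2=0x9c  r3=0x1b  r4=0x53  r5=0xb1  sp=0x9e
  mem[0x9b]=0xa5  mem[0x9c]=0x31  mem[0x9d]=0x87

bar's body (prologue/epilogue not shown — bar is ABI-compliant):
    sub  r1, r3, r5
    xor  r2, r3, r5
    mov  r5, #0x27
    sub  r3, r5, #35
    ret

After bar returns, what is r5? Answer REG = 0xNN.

prologue: push r1 → mem[0x9d]=0xf1, sp=0x9d
prologue: push r5 → mem[0x9c]=0xb1, sp=0x9c
body[0] sub  r1, r3, r5 → r1=0x6a
body[1] xor  r2, r3, r5 → r2=0xaa
body[2] mov  r5, #0x27 → r5=0x27
body[3] sub  r3, r5, #35 → r3=0x04
epilogue: pop r5=0xb1, sp=0x9d
epilogue: pop r1=0xf1, sp=0x9e
r5 is callee-saved → restored

REG = 0xb1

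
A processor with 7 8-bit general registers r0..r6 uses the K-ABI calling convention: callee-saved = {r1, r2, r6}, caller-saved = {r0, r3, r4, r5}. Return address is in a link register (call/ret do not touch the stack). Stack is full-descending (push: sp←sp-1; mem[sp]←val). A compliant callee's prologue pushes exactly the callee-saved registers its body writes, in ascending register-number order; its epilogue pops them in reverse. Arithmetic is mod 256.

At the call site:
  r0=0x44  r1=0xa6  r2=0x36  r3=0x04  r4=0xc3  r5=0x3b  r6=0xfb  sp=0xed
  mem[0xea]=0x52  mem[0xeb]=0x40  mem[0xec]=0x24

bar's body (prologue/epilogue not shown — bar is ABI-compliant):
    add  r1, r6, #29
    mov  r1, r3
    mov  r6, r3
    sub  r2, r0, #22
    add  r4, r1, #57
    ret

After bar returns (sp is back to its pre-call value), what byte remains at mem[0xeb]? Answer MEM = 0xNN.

prologue: push r1 → mem[0xec]=0xa6, sp=0xec
prologue: push r2 → mem[0xeb]=0x36, sp=0xeb
prologue: push r6 → mem[0xea]=0xfb, sp=0xea
body[0] add  r1, r6, #29 → r1=0x18
body[1] mov  r1, r3 → r1=0x04
body[2] mov  r6, r3 → r6=0x04
body[3] sub  r2, r0, #22 → r2=0x2e
body[4] add  r4, r1, #57 → r4=0x3d
epilogue: pop r6=0xfb, sp=0xeb
epilogue: pop r2=0x36, sp=0xec
epilogue: pop r1=0xa6, sp=0xed
prologue pushed ['r1', 'r2', 'r6'] at ['0xec', '0xeb', '0xea']

MEM = 0x36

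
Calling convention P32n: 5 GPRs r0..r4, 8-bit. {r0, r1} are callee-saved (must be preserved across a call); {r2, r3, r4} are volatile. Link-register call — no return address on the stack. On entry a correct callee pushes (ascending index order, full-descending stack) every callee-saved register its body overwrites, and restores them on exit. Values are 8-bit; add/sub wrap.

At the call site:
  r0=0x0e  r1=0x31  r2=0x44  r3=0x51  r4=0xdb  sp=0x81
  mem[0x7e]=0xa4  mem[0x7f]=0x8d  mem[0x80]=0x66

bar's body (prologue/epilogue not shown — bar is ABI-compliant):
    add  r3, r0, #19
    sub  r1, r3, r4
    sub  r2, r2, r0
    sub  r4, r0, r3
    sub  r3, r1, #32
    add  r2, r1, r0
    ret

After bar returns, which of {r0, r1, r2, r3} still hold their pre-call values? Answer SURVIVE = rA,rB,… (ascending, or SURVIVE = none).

SURVIVE = r0,r1

prologue: push r1 → mem[0x80]=0x31, sp=0x80
body[0] add  r3, r0, #19 → r3=0x21
body[1] sub  r1, r3, r4 → r1=0x46
body[2] sub  r2, r2, r0 → r2=0x36
body[3] sub  r4, r0, r3 → r4=0xed
body[4] sub  r3, r1, #32 → r3=0x26
body[5] add  r2, r1, r0 → r2=0x54
epilogue: pop r1=0x31, sp=0x81
r0: callee-saved, written=False
r1: callee-saved, written=True
r2: caller-saved, written=True
r3: caller-saved, written=True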